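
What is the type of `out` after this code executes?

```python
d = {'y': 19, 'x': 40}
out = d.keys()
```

.keys() returns a dict_keys view object

dict_keys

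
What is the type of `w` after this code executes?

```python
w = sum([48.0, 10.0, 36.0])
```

sum() of floats returns float

float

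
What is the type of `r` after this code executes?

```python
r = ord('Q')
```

ord() returns int (Unicode code point)

int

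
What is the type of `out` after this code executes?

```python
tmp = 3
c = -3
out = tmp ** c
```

int ** negative int returns float

float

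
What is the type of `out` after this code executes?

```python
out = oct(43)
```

oct() returns str representation

str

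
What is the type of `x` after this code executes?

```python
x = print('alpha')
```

print() returns None

NoneType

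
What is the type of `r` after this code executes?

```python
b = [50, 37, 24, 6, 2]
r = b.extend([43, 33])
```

list.extend() returns None

NoneType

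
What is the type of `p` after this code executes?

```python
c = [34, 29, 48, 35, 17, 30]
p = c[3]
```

Indexing a list of ints returns int (c[3] = 35)

int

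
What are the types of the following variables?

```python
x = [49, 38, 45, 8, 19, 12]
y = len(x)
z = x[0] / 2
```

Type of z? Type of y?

int / int returns float; len() returns int

float, int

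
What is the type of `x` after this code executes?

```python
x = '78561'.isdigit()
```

str.isdigit() returns bool

bool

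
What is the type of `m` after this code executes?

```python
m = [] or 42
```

'or' returns first truthy value (42, which is int)

int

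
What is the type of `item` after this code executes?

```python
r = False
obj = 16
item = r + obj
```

bool + int returns int (False is 0, so 0 + 16 = 16)

int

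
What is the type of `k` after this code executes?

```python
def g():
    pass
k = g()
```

A function with no return statement returns None

NoneType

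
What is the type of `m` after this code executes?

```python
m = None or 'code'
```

'or' with None returns the other value ('code', str)

str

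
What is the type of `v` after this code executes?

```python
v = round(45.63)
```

round() with no ndigits arg returns int

int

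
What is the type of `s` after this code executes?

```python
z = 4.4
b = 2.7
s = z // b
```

float // float returns float (floor division preserves float type)

float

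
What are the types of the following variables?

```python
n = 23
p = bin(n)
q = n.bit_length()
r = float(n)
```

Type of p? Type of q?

bin() returns str; int.bit_length() returns int

str, int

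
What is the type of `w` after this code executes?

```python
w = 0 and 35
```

'and' returns the first falsy value (0, which is int)

int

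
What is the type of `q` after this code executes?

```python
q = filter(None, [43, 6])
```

filter() returns a filter iterator object

filter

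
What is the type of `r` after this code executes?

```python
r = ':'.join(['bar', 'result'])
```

str.join() returns str

str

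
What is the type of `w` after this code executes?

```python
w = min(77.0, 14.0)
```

min() of floats returns float

float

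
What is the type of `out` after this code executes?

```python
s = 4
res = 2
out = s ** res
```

int ** positive int returns int (4 ** 2 = 16)

int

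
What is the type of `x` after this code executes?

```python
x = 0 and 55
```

'and' returns the first falsy value (0, which is int)

int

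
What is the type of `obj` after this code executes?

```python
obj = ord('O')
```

ord() returns int (Unicode code point)

int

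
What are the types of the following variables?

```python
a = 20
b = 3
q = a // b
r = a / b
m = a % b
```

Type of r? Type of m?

int / int returns float; int % int returns int

float, int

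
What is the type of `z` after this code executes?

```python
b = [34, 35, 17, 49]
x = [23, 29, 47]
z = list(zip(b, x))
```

list(zip(...)) returns a list of tuples

list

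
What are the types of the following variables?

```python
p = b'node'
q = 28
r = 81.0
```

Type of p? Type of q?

p is bytes; q is int

bytes, int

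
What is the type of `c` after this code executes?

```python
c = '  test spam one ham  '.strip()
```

str.strip() returns str

str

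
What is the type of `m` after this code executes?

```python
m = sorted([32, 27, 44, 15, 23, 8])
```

sorted() always returns list

list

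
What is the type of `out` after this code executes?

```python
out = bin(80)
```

bin() returns str representation

str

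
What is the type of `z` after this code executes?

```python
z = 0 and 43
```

'and' returns the first falsy value (0, which is int)

int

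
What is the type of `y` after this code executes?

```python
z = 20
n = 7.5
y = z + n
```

int + float returns float (20 + 7.5 = 27.5)

float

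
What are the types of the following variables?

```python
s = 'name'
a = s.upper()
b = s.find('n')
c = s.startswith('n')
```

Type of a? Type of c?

str.upper() returns str; str.startswith() returns bool

str, bool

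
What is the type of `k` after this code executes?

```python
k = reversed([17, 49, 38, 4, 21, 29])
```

reversed() on a list returns a list_reverseiterator

list_reverseiterator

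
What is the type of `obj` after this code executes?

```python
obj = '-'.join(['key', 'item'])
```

str.join() returns str

str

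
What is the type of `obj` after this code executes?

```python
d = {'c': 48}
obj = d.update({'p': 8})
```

dict.update() returns None

NoneType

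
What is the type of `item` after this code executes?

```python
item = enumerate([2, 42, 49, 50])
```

enumerate() returns an enumerate iterator object

enumerate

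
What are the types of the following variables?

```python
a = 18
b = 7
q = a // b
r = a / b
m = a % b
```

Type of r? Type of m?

int / int returns float; int % int returns int

float, int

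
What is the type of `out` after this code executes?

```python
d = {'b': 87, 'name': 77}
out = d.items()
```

dict.items() returns a dict_items view

dict_items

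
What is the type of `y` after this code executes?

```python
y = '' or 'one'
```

'or' returns first truthy value ('one', which is str)

str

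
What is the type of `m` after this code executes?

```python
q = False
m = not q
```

'not' always returns bool

bool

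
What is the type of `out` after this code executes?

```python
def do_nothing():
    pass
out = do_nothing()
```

A function with no return statement returns None

NoneType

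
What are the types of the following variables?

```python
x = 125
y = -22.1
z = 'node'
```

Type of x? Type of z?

x is int; z is str

int, str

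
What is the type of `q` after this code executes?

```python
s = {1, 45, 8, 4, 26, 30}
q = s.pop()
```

Popping from a set of ints returns int

int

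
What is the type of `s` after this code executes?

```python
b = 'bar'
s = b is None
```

'is' comparison returns bool

bool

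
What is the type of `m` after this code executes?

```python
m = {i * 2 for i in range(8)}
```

A set comprehension {expr for x in iterable} produces a set

set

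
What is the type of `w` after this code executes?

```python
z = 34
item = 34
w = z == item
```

Equality comparison returns bool

bool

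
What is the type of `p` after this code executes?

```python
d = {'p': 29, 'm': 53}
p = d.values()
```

.values() returns a dict_values view object

dict_values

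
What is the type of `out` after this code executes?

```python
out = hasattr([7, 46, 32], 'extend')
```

hasattr() returns bool

bool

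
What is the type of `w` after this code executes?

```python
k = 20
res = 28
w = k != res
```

Comparison operators return bool

bool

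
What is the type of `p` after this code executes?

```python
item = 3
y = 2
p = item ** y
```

int ** positive int returns int (3 ** 2 = 9)

int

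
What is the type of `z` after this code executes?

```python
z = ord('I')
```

ord() returns int (Unicode code point)

int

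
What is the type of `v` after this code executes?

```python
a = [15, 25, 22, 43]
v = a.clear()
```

list.clear() returns None

NoneType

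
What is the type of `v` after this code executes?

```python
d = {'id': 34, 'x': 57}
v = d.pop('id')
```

dict.pop() returns the value (int)

int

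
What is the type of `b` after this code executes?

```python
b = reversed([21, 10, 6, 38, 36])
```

reversed() on a list returns a list_reverseiterator

list_reverseiterator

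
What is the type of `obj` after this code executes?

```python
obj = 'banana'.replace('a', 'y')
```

str.replace() returns str

str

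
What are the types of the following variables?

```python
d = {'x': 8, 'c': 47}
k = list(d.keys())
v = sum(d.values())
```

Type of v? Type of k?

sum of int values returns int; list(...) returns list

int, list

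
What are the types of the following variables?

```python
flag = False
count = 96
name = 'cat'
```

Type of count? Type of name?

count is int; name is str

int, str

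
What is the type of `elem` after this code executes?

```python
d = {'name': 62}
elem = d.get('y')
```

dict.get() returns None when key 'y' is not found and no default given

NoneType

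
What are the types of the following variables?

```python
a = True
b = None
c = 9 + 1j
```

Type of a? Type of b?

a is bool; b is NoneType

bool, NoneType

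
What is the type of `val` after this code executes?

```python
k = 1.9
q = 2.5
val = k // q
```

float // float returns float (floor division preserves float type)

float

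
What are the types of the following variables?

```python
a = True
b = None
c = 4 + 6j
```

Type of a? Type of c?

a is bool; c is complex

bool, complex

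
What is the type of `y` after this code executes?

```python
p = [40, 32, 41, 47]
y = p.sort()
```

list.sort() returns None (sorts in place)

NoneType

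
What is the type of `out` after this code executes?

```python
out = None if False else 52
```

Ternary: condition is False, else branch (52) taken → int

int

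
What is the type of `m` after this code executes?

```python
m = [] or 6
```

'or' returns first truthy value (6, which is int)

int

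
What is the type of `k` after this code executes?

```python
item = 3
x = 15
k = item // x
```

int // int returns int (3 // 15 = 0)

int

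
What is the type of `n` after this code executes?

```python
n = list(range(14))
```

list(range(...)) returns list

list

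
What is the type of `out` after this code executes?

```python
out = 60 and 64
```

'and' returns the last value when all truthy (64, which is int)

int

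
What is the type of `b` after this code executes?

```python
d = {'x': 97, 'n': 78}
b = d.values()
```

.values() returns a dict_values view object

dict_values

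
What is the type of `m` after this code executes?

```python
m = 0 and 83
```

'and' returns the first falsy value (0, which is int)

int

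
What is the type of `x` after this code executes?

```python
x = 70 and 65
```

'and' returns the last value when all truthy (65, which is int)

int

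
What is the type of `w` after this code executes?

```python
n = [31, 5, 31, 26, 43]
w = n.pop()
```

list.pop() returns the popped element (int here)

int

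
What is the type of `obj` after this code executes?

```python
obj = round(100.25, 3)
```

round() with ndigits arg returns float

float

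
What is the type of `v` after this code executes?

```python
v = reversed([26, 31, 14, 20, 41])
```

reversed() on a list returns a list_reverseiterator

list_reverseiterator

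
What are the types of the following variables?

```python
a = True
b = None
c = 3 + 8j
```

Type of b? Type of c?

b is NoneType; c is complex

NoneType, complex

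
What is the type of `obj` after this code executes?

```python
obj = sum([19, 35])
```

sum() of ints returns int

int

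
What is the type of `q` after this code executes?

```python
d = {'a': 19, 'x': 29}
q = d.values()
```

.values() returns a dict_values view object

dict_values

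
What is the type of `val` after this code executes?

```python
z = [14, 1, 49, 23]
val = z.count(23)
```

list.count() returns int

int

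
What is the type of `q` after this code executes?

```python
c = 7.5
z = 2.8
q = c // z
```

float // float returns float (floor division preserves float type)

float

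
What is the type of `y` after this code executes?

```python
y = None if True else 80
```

Ternary: condition is True, if branch (None) taken → NoneType

NoneType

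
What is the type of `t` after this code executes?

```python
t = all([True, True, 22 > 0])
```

all() returns bool

bool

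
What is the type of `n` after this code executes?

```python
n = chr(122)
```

chr() returns str (single character)

str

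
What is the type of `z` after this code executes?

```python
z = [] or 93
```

'or' returns first truthy value (93, which is int)

int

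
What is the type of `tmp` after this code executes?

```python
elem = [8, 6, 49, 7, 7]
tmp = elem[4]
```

Indexing a list of ints returns int (elem[4] = 7)

int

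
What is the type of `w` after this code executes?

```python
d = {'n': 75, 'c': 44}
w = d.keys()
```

.keys() returns a dict_keys view object

dict_keys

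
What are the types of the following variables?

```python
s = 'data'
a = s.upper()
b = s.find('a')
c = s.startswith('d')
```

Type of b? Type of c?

str.find() returns int; str.startswith() returns bool

int, bool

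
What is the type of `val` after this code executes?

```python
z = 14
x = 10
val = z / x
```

int / int always returns float in Python 3 (14 / 10 = 1.4)

float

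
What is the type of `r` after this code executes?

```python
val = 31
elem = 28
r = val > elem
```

Comparison operators return bool

bool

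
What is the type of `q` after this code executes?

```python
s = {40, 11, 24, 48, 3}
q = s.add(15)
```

set.add() returns None (mutates in place)

NoneType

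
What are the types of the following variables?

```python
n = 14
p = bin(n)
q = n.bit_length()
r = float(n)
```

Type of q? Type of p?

int.bit_length() returns int; bin() returns str

int, str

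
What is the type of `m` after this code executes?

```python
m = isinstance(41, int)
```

isinstance() returns bool

bool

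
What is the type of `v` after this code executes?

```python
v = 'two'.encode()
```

str.encode() returns bytes

bytes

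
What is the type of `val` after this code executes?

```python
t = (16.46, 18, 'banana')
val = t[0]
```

Index 0 of tuple is 16.46 which is float

float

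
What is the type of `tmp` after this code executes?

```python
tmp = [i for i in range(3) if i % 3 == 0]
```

A list comprehension [...] produces a list

list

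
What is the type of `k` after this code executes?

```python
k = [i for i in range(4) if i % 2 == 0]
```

A list comprehension [...] produces a list

list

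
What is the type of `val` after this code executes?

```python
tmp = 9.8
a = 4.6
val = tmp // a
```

float // float returns float (floor division preserves float type)

float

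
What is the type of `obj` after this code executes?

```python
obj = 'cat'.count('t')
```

str.count() returns int

int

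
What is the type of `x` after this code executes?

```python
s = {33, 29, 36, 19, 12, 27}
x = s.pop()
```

Popping from a set of ints returns int

int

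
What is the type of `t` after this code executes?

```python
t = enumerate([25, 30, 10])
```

enumerate() returns an enumerate iterator object

enumerate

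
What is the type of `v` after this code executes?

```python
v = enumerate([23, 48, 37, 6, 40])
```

enumerate() returns an enumerate iterator object

enumerate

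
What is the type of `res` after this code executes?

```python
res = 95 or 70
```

'or' returns the first truthy value (95, which is int)

int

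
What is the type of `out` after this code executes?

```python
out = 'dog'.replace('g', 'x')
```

str.replace() returns str

str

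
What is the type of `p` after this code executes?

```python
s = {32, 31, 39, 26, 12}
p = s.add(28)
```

set.add() returns None (mutates in place)

NoneType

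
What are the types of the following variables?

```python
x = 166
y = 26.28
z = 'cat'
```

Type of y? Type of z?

y is float; z is str

float, str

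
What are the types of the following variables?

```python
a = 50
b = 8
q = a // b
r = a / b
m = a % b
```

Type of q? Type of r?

int // int returns int; int / int returns float

int, float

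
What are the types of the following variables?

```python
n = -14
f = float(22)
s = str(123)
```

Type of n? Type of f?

n is int; f is float

int, float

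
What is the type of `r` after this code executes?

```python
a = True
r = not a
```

'not' always returns bool

bool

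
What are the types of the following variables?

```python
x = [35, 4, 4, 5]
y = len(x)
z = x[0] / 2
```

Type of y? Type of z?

len() returns int; int / int returns float

int, float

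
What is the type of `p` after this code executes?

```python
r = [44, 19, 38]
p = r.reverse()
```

list.reverse() returns None

NoneType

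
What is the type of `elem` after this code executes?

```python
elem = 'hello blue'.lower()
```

str.lower() returns str

str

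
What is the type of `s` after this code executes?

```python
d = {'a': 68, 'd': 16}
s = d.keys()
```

.keys() returns a dict_keys view object

dict_keys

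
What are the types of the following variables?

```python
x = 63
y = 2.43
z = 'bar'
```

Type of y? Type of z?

y is float; z is str

float, str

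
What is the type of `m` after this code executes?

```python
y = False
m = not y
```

'not' always returns bool

bool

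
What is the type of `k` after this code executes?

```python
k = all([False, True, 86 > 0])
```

all() returns bool

bool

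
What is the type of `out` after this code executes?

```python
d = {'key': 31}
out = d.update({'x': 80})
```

dict.update() returns None

NoneType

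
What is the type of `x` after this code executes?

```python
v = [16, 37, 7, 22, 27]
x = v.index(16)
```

list.index() returns int

int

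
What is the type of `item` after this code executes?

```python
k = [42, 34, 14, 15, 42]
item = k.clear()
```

list.clear() returns None

NoneType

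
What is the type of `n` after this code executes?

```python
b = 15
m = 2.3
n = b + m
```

int + float returns float (15 + 2.3 = 17.3)

float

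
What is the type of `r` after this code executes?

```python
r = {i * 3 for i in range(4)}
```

A set comprehension {expr for x in iterable} produces a set

set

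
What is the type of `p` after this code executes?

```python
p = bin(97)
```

bin() returns str representation

str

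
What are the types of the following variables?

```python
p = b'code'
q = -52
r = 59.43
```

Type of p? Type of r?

p is bytes; r is float

bytes, float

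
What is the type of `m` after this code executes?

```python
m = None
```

None has type NoneType

NoneType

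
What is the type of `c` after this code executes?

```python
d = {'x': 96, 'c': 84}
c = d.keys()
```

.keys() returns a dict_keys view object

dict_keys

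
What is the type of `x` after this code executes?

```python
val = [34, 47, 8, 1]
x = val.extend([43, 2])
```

list.extend() returns None

NoneType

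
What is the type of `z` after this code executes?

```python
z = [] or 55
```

'or' returns first truthy value (55, which is int)

int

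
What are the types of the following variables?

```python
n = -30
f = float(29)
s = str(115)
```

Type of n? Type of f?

n is int; f is float

int, float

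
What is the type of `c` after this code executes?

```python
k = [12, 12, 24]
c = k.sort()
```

list.sort() returns None (sorts in place)

NoneType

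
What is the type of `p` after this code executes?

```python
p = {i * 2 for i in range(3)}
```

A set comprehension {expr for x in iterable} produces a set

set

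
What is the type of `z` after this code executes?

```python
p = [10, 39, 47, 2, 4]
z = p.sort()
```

list.sort() returns None (sorts in place)

NoneType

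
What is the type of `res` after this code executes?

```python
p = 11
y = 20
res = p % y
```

int % int returns int (11 % 20 = 11)

int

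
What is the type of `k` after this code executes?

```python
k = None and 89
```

'and' returns first falsy value (None)

NoneType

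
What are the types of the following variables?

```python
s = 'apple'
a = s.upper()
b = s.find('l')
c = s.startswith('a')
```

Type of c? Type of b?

str.startswith() returns bool; str.find() returns int

bool, int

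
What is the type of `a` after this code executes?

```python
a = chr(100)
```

chr() returns str (single character)

str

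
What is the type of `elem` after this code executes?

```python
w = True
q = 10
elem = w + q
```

bool + int returns int (True is 1, so 1 + 10 = 11)

int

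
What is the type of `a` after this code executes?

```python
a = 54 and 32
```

'and' returns the last value when all truthy (32, which is int)

int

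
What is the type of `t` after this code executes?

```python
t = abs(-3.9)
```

abs() of float returns float

float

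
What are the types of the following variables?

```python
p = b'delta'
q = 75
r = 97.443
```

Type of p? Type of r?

p is bytes; r is float

bytes, float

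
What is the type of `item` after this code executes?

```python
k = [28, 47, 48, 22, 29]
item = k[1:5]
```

Slicing a list always returns a list

list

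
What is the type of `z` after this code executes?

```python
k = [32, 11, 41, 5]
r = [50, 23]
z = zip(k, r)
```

zip() returns a zip iterator object

zip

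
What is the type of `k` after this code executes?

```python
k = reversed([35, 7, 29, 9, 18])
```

reversed() on a list returns a list_reverseiterator

list_reverseiterator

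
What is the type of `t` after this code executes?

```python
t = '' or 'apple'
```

'or' returns first truthy value ('apple', which is str)

str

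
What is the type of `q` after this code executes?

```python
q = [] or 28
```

'or' returns first truthy value (28, which is int)

int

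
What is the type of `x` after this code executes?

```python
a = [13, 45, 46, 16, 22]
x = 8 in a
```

'in' operator returns bool

bool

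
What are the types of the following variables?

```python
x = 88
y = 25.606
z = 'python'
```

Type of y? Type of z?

y is float; z is str

float, str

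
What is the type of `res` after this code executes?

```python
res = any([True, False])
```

any() returns bool

bool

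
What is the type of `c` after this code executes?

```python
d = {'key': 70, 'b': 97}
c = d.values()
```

.values() returns a dict_values view object

dict_values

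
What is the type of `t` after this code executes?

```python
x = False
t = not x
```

'not' always returns bool

bool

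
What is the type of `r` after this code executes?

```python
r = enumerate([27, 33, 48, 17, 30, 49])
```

enumerate() returns an enumerate iterator object

enumerate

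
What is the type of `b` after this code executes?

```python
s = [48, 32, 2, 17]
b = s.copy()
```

list.copy() returns list

list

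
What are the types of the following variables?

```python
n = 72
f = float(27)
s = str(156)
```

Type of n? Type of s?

n is int; s is str

int, str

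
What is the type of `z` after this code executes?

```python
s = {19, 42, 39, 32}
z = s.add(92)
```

set.add() returns None (mutates in place)

NoneType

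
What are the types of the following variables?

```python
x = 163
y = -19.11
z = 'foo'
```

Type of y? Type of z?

y is float; z is str

float, str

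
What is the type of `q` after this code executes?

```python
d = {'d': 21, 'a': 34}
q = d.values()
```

.values() returns a dict_values view object

dict_values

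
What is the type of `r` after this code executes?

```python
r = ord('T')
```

ord() returns int (Unicode code point)

int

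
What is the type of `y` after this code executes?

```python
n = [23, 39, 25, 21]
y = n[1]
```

Indexing a list of ints returns int (n[1] = 39)

int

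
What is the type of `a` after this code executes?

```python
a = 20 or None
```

'or' returns first truthy value (20, int)

int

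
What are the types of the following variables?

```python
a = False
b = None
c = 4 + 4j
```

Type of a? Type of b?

a is bool; b is NoneType

bool, NoneType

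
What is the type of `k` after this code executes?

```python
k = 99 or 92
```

'or' returns the first truthy value (99, which is int)

int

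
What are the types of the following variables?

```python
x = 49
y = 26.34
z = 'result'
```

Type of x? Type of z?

x is int; z is str

int, str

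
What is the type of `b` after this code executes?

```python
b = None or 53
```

'or' with None returns the other value (53, int)

int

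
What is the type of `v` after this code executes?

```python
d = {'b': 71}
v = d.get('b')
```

dict.get() returns the value (int) when key is found

int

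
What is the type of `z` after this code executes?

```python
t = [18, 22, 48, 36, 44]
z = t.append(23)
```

list.append() returns None (mutates in place)

NoneType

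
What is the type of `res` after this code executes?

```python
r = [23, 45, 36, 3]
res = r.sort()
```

list.sort() returns None (sorts in place)

NoneType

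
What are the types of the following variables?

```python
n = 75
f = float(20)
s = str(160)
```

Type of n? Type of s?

n is int; s is str

int, str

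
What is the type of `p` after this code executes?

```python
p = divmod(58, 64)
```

divmod() returns a tuple (quotient, remainder)

tuple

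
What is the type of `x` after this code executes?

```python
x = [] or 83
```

'or' returns first truthy value (83, which is int)

int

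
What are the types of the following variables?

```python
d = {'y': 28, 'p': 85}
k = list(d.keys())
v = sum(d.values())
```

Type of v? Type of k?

sum of int values returns int; list(...) returns list

int, list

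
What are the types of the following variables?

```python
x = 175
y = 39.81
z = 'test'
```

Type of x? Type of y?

x is int; y is float

int, float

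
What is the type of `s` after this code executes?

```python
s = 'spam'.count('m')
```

str.count() returns int

int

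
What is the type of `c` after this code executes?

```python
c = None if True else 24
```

Ternary: condition is True, if branch (None) taken → NoneType

NoneType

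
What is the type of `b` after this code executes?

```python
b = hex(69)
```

hex() returns str representation

str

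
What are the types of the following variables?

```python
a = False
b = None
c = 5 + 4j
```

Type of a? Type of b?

a is bool; b is NoneType

bool, NoneType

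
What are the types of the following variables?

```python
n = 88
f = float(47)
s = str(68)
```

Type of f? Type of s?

f is float; s is str

float, str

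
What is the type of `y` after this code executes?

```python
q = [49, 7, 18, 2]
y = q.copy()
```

list.copy() returns list

list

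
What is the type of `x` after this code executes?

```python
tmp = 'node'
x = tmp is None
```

'is' comparison returns bool

bool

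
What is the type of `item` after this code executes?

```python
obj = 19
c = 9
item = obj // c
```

int // int returns int (19 // 9 = 2)

int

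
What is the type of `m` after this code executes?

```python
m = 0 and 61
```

'and' returns the first falsy value (0, which is int)

int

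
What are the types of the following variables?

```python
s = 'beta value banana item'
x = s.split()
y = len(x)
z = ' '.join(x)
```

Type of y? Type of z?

len() returns int; str.join() returns str

int, str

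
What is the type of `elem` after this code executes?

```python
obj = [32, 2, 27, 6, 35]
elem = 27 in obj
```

'in' operator returns bool

bool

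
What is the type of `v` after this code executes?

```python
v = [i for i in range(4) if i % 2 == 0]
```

A list comprehension [...] produces a list

list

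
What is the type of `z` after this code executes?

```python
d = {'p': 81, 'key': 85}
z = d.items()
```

dict.items() returns a dict_items view

dict_items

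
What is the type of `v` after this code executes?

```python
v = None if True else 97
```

Ternary: condition is True, if branch (None) taken → NoneType

NoneType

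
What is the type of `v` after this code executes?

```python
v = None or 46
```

'or' with None returns the other value (46, int)

int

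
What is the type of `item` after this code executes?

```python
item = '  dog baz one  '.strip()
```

str.strip() returns str

str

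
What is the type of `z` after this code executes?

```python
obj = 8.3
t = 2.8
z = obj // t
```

float // float returns float (floor division preserves float type)

float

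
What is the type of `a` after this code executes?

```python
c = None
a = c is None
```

'is' comparison returns bool

bool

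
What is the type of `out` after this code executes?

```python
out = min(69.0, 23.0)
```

min() of floats returns float

float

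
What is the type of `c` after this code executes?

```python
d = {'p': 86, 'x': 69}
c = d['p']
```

Accessing dict[str, int] with key 'p' returns int value 86

int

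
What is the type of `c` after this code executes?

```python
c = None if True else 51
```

Ternary: condition is True, if branch (None) taken → NoneType

NoneType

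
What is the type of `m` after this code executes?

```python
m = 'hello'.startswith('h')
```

str.startswith() returns bool

bool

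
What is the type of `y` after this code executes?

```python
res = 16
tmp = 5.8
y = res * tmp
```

int * float returns float (16 * 5.8 = 92.8)

float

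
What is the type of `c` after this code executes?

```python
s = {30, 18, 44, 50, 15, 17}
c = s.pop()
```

Popping from a set of ints returns int

int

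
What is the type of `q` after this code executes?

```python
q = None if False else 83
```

Ternary: condition is False, else branch (83) taken → int

int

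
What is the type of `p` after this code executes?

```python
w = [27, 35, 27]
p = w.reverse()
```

list.reverse() returns None

NoneType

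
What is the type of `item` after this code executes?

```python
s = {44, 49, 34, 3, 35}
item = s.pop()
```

Popping from a set of ints returns int

int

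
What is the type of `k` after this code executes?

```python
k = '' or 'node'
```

'or' returns first truthy value ('node', which is str)

str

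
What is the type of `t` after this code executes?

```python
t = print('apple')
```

print() returns None

NoneType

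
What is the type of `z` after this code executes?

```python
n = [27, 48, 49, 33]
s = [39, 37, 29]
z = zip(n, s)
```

zip() returns a zip iterator object

zip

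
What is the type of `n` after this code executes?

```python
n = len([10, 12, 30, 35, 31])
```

len() always returns int

int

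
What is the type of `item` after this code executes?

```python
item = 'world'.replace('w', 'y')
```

str.replace() returns str

str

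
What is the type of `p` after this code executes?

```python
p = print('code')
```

print() returns None

NoneType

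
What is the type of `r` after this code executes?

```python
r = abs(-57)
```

abs() of int returns int

int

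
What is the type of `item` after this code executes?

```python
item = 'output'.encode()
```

str.encode() returns bytes

bytes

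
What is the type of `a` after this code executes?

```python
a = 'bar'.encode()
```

str.encode() returns bytes

bytes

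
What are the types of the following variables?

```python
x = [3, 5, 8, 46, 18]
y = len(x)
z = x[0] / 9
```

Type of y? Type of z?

len() returns int; int / int returns float

int, float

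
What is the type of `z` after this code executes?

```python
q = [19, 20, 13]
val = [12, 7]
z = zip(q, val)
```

zip() returns a zip iterator object

zip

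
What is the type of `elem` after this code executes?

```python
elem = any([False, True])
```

any() returns bool

bool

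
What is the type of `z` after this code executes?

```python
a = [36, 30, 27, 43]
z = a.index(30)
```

list.index() returns int

int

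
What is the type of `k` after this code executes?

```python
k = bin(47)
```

bin() returns str representation

str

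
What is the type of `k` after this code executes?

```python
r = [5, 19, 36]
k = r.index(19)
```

list.index() returns int

int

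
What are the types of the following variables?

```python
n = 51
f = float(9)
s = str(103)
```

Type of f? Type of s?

f is float; s is str

float, str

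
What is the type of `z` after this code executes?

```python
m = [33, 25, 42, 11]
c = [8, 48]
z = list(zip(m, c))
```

list(zip(...)) returns a list of tuples

list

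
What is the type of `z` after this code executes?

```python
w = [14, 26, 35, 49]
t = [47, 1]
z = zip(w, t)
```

zip() returns a zip iterator object

zip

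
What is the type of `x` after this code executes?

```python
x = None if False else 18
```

Ternary: condition is False, else branch (18) taken → int

int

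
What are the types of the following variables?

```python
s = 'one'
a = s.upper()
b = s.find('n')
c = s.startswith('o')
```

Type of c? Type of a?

str.startswith() returns bool; str.upper() returns str

bool, str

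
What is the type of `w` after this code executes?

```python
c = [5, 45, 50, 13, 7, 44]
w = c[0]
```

Indexing a list of ints returns int (c[0] = 5)

int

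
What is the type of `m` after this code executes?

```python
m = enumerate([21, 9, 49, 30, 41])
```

enumerate() returns an enumerate iterator object

enumerate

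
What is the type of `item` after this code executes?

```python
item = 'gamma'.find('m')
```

str.find() returns int (index, or -1)

int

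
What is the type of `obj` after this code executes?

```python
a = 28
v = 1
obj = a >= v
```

Comparison operators return bool

bool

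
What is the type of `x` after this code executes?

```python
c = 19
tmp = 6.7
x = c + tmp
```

int + float returns float (19 + 6.7 = 25.7)

float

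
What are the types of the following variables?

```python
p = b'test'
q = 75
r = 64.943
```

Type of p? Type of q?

p is bytes; q is int

bytes, int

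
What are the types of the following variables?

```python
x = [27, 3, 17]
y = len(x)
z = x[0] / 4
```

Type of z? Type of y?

int / int returns float; len() returns int

float, int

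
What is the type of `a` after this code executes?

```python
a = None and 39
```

'and' returns first falsy value (None)

NoneType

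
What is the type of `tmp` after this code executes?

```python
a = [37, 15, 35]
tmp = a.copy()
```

list.copy() returns list

list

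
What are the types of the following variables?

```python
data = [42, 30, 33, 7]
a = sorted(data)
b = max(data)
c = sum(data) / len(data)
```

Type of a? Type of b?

sorted() returns list; max of ints returns int

list, int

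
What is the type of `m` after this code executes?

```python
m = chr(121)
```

chr() returns str (single character)

str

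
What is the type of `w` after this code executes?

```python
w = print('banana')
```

print() returns None

NoneType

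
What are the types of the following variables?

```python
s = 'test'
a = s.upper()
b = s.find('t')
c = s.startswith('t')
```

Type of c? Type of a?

str.startswith() returns bool; str.upper() returns str

bool, str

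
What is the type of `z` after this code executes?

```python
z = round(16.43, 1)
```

round() with ndigits arg returns float

float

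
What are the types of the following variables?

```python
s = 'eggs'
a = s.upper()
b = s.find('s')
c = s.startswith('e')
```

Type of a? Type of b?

str.upper() returns str; str.find() returns int

str, int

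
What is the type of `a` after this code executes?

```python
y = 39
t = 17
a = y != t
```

Comparison operators return bool

bool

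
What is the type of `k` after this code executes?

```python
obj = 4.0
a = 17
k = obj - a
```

float - int returns float (4.0 - 17 = -13.0)

float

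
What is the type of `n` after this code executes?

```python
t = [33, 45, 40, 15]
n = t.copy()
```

list.copy() returns list

list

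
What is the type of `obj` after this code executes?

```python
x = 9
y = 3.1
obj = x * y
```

int * float returns float (9 * 3.1 = 27.9)

float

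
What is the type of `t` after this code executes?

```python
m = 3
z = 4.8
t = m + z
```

int + float returns float (3 + 4.8 = 7.8)

float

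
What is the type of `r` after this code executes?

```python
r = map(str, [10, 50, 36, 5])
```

map() returns a map iterator object

map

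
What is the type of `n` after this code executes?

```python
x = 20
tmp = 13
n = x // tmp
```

int // int returns int (20 // 13 = 1)

int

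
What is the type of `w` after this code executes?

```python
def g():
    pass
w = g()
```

A function with no return statement returns None

NoneType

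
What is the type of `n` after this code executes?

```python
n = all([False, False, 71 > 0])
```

all() returns bool

bool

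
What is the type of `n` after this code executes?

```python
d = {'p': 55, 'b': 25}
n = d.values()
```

.values() returns a dict_values view object

dict_values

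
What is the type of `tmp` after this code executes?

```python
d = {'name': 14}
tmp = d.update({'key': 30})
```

dict.update() returns None

NoneType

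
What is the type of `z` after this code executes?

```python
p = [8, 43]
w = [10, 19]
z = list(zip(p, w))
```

list(zip(...)) returns a list of tuples

list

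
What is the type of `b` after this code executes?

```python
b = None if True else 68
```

Ternary: condition is True, if branch (None) taken → NoneType

NoneType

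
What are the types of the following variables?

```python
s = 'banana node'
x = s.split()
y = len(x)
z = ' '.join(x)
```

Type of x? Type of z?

str.split() returns list; str.join() returns str

list, str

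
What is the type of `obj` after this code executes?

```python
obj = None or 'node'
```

'or' with None returns the other value ('node', str)

str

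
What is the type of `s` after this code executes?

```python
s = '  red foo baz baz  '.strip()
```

str.strip() returns str

str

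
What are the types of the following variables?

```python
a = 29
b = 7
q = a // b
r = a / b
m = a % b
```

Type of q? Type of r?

int // int returns int; int / int returns float

int, float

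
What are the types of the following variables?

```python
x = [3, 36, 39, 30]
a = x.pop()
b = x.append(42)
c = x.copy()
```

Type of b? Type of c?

list.append() returns None; list.copy() returns list

NoneType, list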